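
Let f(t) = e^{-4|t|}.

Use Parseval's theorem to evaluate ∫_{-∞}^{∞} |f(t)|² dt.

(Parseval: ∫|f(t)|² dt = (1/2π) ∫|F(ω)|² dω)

∫|f(t)|² dt = \frac{1}{4}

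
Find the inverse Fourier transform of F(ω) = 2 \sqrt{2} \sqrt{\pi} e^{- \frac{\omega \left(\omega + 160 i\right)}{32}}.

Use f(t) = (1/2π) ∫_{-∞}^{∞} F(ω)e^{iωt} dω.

f(t) = 8 e^{- 8 \left(t - 5\right)^{2}}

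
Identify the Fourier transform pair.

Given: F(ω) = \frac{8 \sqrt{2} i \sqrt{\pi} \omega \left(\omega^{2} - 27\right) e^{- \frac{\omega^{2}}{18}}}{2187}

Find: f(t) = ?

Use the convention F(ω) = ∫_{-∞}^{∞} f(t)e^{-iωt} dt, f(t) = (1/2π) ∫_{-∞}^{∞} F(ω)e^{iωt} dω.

f(t) = 8 t^{3} e^{- \frac{9 t^{2}}{2}}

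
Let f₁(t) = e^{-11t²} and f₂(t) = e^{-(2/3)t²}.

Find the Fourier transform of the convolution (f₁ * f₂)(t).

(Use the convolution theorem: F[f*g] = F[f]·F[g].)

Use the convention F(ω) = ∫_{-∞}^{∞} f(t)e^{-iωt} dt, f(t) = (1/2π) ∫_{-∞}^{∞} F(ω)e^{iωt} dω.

F[f₁*f₂](ω) = \frac{\sqrt{66} \pi e^{- \frac{35 \omega^{2}}{88}}}{22}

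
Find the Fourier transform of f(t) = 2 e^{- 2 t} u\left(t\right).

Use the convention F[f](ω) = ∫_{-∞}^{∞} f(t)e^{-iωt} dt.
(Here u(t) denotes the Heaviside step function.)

F(ω) = \frac{2}{i \omega + 2}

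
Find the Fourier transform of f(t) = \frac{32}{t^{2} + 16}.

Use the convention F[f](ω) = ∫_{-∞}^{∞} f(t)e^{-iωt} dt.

F(ω) = 8 \pi e^{- 4 \left|{\omega}\right|}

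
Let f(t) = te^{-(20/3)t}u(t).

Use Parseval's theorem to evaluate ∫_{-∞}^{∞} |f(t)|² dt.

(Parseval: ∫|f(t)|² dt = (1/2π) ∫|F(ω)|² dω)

∫|f(t)|² dt = \frac{27}{32000}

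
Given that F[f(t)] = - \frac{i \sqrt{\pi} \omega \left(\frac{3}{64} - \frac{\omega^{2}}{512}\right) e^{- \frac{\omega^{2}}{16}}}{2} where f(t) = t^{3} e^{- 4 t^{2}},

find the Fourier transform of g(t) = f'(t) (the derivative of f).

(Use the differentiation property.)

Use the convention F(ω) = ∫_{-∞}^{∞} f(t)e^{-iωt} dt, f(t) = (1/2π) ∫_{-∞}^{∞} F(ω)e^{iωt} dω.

F[g](ω) = \frac{\sqrt{\pi} \omega^{2} \left(24 - \omega^{2}\right) e^{- \frac{\omega^{2}}{16}}}{1024}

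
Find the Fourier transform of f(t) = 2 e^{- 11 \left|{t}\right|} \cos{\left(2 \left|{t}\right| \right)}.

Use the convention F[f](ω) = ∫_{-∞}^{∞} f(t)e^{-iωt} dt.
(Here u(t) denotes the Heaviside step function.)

F(ω) = \frac{44 \left(\omega^{2} + 125\right)}{\omega^{4} + 234 \omega^{2} + 15625}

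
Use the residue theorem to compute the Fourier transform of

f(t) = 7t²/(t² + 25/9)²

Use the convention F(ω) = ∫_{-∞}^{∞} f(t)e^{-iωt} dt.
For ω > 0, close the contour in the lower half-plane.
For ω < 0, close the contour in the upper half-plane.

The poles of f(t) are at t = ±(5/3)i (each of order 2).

Let g(z) = f(z)e^{-iωz}; for large |z| the factor e^{-iωz} decays in the lower half-plane when ω > 0 and in the upper half-plane when ω < 0.

Case ω > 0 (lower half-plane, clockwise contour ⇒ F(ω) = -2πi·ΣRes):
  Res_{z = - \frac{5 i}{3}} g(z) = \frac{7 i \left(3 - 5 \omega\right) e^{- \frac{5 \omega}{3}}}{20} (pole of order 2)
  F(ω) = -2πi·ΣRes = \frac{7 \pi \left(3 - 5 \omega\right) e^{- \frac{5 \omega}{3}}}{10}

Case ω < 0 (upper half-plane, counterclockwise contour ⇒ F(ω) = +2πi·ΣRes):
  Res_{z = \frac{5 i}{3}} g(z) = \frac{7 i \left(- 5 \omega - 3\right) e^{\frac{5 \omega}{3}}}{20} (pole of order 2)
  F(ω) = 2πi·ΣRes = \frac{7 \pi \left(5 \omega + 3\right) e^{\frac{5 \omega}{3}}}{10}

Both cases combine into a single formula in |ω|:

F(ω) = \frac{7 \pi \left(3 - 5 \left|{\omega}\right|\right) e^{- \frac{5 \left|{\omega}\right|}{3}}}{10}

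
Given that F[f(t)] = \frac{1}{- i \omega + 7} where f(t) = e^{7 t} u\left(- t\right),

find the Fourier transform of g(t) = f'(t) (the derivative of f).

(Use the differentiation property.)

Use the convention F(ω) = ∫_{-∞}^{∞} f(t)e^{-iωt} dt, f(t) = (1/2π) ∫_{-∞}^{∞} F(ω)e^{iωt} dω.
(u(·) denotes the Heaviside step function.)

F[g](ω) = - \frac{\omega}{\omega + 7 i}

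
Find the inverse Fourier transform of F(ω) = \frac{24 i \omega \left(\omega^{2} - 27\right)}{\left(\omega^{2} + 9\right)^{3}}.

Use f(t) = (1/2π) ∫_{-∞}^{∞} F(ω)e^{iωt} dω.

f(t) = 6 t e^{- 3 \left|{t}\right|} \left|{t}\right|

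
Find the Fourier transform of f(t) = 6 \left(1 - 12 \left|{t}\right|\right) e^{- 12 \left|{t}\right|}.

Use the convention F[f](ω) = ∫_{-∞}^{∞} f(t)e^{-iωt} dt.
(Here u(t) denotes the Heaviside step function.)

F(ω) = \frac{288 \omega^{2}}{\left(\omega^{2} + 144\right)^{2}}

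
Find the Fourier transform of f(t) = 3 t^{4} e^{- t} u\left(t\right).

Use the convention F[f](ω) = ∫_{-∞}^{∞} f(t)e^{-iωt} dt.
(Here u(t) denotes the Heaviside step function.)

F(ω) = \frac{72}{\left(i \omega + 1\right)^{5}}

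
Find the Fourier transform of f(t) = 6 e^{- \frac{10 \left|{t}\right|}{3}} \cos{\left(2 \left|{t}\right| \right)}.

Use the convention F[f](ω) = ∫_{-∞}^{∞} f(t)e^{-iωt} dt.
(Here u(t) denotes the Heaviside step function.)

F(ω) = \frac{360 \left(9 \omega^{2} + 136\right)}{81 \omega^{4} + 1152 \omega^{2} + 18496}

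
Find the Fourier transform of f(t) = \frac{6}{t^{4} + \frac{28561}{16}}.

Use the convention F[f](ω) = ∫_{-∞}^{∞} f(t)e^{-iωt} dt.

F(ω) = \frac{48 \pi e^{- \frac{13 \sqrt{2} \left|{\omega}\right|}{4}} \sin{\left(\frac{13 \sqrt{2} \left|{\omega}\right|}{4} + \frac{\pi}{4} \right)}}{2197}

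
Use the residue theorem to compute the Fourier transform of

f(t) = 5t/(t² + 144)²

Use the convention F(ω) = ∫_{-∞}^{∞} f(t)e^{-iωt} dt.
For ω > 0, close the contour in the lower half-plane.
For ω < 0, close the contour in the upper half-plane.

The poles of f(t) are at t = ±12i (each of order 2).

Let g(z) = f(z)e^{-iωz}; for large |z| the factor e^{-iωz} decays in the lower half-plane when ω > 0 and in the upper half-plane when ω < 0.

Case ω > 0 (lower half-plane, clockwise contour ⇒ F(ω) = -2πi·ΣRes):
  Res_{z = - 12 i} g(z) = \frac{5 \omega e^{- 12 \omega}}{48} (pole of order 2)
  F(ω) = -2πi·ΣRes = - \frac{5 i \pi \omega e^{- 12 \omega}}{24}

Case ω < 0 (upper half-plane, counterclockwise contour ⇒ F(ω) = +2πi·ΣRes):
  Res_{z = 12 i} g(z) = - \frac{5 \omega e^{12 \omega}}{48} (pole of order 2)
  F(ω) = 2πi·ΣRes = - \frac{5 i \pi \omega e^{12 \omega}}{24}

Both cases combine into a single formula in |ω|:

F(ω) = - \frac{5 i \pi \omega e^{- 12 \left|{\omega}\right|}}{24}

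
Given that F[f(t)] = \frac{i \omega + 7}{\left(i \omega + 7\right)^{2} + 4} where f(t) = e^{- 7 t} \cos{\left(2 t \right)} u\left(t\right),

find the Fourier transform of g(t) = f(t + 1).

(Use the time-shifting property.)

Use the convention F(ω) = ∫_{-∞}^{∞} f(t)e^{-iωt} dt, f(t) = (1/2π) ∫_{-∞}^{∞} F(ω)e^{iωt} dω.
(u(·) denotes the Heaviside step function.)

F[g](ω) = \frac{\left(i \omega + 7\right) e^{i \omega}}{\left(i \omega + 7\right)^{2} + 4}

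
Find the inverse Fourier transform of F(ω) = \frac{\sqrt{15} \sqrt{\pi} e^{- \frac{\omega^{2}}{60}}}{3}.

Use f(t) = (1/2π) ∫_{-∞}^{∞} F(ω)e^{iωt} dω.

f(t) = 5 e^{- 15 t^{2}}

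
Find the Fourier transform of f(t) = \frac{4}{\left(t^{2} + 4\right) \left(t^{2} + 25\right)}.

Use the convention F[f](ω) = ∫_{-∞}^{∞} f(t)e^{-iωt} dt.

F(ω) = \frac{2 \pi \left(5 e^{3 \left|{\omega}\right|} - 2\right) e^{- 5 \left|{\omega}\right|}}{105}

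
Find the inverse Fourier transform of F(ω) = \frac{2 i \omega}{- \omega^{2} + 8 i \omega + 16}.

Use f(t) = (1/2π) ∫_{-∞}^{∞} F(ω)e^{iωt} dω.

f(t) = 2 \left(1 - 4 t\right) e^{- 4 t} u\left(t\right)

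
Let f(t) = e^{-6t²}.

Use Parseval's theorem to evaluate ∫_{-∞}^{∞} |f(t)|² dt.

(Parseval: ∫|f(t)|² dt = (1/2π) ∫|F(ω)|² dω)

∫|f(t)|² dt = \frac{\sqrt{3} \sqrt{\pi}}{6}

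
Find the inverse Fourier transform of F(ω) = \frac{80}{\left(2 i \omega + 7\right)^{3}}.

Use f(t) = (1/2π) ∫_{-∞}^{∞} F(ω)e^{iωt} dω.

f(t) = 5 t^{2} e^{- \frac{7 t}{2}} u\left(t\right)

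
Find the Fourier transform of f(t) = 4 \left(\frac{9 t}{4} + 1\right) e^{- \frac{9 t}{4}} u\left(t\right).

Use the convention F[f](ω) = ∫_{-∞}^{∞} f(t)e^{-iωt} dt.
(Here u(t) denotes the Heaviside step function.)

F(ω) = \frac{32 \left(- 2 i \omega - 9\right)}{16 \omega^{2} - 72 i \omega - 81}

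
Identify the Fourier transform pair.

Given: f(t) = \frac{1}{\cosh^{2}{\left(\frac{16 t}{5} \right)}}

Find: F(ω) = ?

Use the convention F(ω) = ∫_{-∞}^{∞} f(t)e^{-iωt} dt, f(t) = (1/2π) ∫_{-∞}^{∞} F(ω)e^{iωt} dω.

F(ω) = \frac{25 \pi \omega}{256 \sinh{\left(\frac{5 \pi \omega}{32} \right)}}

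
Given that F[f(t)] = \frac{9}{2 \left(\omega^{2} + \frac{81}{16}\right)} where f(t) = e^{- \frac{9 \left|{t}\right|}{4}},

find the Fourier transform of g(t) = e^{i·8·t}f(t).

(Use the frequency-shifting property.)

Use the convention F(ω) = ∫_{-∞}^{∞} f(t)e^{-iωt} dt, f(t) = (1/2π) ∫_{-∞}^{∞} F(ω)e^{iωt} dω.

F[g](ω) = \frac{72}{16 \left(\omega - 8\right)^{2} + 81}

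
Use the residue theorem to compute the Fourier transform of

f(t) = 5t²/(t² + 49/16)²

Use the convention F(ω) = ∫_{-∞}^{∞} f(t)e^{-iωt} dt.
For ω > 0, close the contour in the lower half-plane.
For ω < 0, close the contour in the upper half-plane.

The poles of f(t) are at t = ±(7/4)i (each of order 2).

Let g(z) = f(z)e^{-iωz}; for large |z| the factor e^{-iωz} decays in the lower half-plane when ω > 0 and in the upper half-plane when ω < 0.

Case ω > 0 (lower half-plane, clockwise contour ⇒ F(ω) = -2πi·ΣRes):
  Res_{z = - \frac{7 i}{4}} g(z) = \frac{5 i \left(4 - 7 \omega\right) e^{- \frac{7 \omega}{4}}}{28} (pole of order 2)
  F(ω) = -2πi·ΣRes = \frac{5 \pi \left(4 - 7 \omega\right) e^{- \frac{7 \omega}{4}}}{14}

Case ω < 0 (upper half-plane, counterclockwise contour ⇒ F(ω) = +2πi·ΣRes):
  Res_{z = \frac{7 i}{4}} g(z) = \frac{5 i \left(- 7 \omega - 4\right) e^{\frac{7 \omega}{4}}}{28} (pole of order 2)
  F(ω) = 2πi·ΣRes = \frac{5 \pi \left(7 \omega + 4\right) e^{\frac{7 \omega}{4}}}{14}

Both cases combine into a single formula in |ω|:

F(ω) = \frac{5 \pi \left(4 - 7 \left|{\omega}\right|\right) e^{- \frac{7 \left|{\omega}\right|}{4}}}{14}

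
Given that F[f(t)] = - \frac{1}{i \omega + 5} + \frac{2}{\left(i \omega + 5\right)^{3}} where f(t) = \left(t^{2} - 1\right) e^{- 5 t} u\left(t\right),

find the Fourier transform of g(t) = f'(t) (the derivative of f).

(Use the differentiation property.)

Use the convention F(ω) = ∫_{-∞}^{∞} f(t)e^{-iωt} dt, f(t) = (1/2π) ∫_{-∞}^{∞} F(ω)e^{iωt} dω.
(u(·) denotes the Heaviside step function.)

F[g](ω) = \frac{i \omega \left(2 i \omega - \left(i \omega + 5\right)^{3} + 10\right)}{\left(i \omega + 5\right)^{4}}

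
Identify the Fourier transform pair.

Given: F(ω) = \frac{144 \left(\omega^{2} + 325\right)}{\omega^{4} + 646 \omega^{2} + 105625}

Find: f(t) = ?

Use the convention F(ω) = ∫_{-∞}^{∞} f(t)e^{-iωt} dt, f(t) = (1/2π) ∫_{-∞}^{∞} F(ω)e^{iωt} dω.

f(t) = 4 e^{- 18 \left|{t}\right|} \cos{\left(t \right)}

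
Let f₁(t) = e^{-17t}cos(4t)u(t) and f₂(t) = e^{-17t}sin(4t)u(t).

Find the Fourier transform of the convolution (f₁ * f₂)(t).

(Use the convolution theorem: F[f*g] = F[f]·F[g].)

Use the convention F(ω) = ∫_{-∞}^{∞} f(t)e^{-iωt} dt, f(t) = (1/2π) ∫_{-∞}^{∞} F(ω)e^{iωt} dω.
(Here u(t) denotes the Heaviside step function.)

F[f₁*f₂](ω) = \frac{4 \left(i \omega + 17\right)}{\left(\left(i \omega + 17\right)^{2} + 16\right)^{2}}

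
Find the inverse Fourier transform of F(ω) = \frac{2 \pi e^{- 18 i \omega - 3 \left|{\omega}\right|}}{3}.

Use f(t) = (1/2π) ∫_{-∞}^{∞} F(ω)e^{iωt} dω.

f(t) = \frac{2}{\left(t - 18\right)^{2} + 9}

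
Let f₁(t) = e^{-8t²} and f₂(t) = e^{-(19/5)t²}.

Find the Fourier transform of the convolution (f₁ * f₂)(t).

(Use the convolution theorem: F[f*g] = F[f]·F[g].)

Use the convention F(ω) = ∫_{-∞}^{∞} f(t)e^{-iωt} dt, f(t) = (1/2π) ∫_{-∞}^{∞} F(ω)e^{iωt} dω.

F[f₁*f₂](ω) = \frac{\sqrt{190} \pi e^{- \frac{59 \omega^{2}}{608}}}{76}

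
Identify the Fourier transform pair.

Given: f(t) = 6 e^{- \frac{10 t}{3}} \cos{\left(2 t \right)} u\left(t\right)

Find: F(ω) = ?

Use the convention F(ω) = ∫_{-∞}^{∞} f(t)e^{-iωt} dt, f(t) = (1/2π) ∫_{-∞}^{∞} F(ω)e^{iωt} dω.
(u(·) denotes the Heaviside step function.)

F(ω) = \frac{18 \left(3 i \omega + 10\right)}{\left(3 i \omega + 10\right)^{2} + 36}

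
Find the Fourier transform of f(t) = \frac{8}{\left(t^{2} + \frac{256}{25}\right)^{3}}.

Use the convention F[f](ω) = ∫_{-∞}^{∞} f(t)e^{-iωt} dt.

F(ω) = \frac{125 \pi \left(256 \omega^{2} + 240 \left|{\omega}\right| + 75\right) e^{- \frac{16 \left|{\omega}\right|}{5}}}{1048576}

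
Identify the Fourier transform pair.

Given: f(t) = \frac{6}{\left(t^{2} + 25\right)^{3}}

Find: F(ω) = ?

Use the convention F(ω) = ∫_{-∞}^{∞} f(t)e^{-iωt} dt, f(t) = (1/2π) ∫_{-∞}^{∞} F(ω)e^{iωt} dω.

F(ω) = \frac{3 \pi \left(25 \omega^{2} + 15 \left|{\omega}\right| + 3\right) e^{- 5 \left|{\omega}\right|}}{12500}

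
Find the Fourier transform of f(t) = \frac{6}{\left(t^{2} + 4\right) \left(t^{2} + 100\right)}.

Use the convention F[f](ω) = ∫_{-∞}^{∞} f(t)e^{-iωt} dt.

F(ω) = \frac{\pi \left(5 e^{8 \left|{\omega}\right|} - 1\right) e^{- 10 \left|{\omega}\right|}}{160}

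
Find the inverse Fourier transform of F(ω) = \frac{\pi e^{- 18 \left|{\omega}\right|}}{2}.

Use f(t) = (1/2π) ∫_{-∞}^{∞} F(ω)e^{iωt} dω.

f(t) = \frac{9}{t^{2} + 324}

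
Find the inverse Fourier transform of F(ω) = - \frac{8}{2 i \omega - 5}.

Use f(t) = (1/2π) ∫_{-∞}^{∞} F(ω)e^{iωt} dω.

f(t) = 4 e^{\frac{5 t}{2}} u\left(- t\right)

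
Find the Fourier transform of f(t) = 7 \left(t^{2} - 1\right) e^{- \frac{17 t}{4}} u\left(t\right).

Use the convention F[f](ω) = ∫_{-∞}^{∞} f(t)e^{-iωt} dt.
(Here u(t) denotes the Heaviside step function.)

F(ω) = \frac{28 \left(128 i \omega - \left(4 i \omega + 17\right)^{3} + 544\right)}{\left(4 i \omega + 17\right)^{4}}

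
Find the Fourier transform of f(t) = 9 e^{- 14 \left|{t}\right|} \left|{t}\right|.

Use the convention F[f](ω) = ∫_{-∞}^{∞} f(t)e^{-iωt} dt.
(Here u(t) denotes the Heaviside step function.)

F(ω) = \frac{18 \left(196 - \omega^{2}\right)}{\left(\omega^{2} + 196\right)^{2}}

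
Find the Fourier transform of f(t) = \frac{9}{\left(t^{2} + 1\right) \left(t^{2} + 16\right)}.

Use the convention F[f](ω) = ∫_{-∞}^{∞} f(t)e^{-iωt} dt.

F(ω) = \frac{3 \pi \left(4 e^{3 \left|{\omega}\right|} - 1\right) e^{- 4 \left|{\omega}\right|}}{20}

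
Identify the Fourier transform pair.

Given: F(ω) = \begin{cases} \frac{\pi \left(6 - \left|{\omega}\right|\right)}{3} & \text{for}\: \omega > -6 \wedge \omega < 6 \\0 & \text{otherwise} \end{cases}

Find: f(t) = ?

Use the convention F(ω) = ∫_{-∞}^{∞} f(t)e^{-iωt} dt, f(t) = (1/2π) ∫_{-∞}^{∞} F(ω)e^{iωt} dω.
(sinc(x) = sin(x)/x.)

f(t) = 6 \operatorname{sinc}^{2}{\left(3 t \right)}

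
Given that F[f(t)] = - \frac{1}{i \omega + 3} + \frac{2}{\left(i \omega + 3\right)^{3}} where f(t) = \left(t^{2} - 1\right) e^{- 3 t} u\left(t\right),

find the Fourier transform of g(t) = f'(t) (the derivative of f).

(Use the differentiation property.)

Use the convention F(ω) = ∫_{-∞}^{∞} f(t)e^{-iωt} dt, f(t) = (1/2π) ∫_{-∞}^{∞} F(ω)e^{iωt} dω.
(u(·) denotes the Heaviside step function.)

F[g](ω) = \frac{i \omega \left(2 i \omega - \left(i \omega + 3\right)^{3} + 6\right)}{\left(i \omega + 3\right)^{4}}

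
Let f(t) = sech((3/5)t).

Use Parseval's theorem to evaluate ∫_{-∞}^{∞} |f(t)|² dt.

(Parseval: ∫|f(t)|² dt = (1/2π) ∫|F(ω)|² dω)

∫|f(t)|² dt = \frac{10}{3}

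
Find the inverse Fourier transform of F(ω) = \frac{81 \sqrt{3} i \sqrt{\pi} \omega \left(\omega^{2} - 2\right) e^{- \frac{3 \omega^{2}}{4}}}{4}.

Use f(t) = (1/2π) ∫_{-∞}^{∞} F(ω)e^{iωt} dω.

f(t) = 6 t^{3} e^{- \frac{t^{2}}{3}}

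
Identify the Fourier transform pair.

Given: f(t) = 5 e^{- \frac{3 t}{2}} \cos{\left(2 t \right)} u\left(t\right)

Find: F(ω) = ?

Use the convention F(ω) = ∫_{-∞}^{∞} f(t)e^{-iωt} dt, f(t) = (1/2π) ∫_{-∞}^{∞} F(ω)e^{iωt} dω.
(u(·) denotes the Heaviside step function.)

F(ω) = \frac{10 \left(2 i \omega + 3\right)}{\left(2 i \omega + 3\right)^{2} + 16}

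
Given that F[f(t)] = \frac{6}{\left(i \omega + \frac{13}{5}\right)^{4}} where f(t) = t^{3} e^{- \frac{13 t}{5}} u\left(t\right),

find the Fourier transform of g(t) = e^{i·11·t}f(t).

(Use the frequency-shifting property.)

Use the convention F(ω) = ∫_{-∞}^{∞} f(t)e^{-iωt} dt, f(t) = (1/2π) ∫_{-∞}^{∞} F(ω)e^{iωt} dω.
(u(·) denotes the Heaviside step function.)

F[g](ω) = \frac{3750}{\left(5 i \left(\omega - 11\right) + 13\right)^{4}}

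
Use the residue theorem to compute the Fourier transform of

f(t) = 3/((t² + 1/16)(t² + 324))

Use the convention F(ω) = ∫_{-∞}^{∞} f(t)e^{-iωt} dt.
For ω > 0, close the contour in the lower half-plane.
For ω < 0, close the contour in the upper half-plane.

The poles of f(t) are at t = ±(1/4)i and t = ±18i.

Let g(z) = f(z)e^{-iωz}; for large |z| the factor e^{-iωz} decays in the lower half-plane when ω > 0 and in the upper half-plane when ω < 0.

Case ω > 0 (lower half-plane, clockwise contour ⇒ F(ω) = -2πi·ΣRes):
  Res_{z = - \frac{i}{4}} g(z) = \frac{96 i e^{- \frac{\omega}{4}}}{5183}
  Res_{z = - 18 i} g(z) = - \frac{4 i e^{- 18 \omega}}{15549}
  F(ω) = -2πi·ΣRes = - \frac{8 \pi e^{- 18 \omega}}{15549} + \frac{192 \pi e^{- \frac{\omega}{4}}}{5183}

Case ω < 0 (upper half-plane, counterclockwise contour ⇒ F(ω) = +2πi·ΣRes):
  Res_{z = \frac{i}{4}} g(z) = - \frac{96 i e^{\frac{\omega}{4}}}{5183}
  Res_{z = 18 i} g(z) = \frac{4 i e^{18 \omega}}{15549}
  F(ω) = 2πi·ΣRes = \frac{8 \pi \left(72 e^{\frac{\omega}{4}} - e^{18 \omega}\right)}{15549}

Both cases combine into a single formula in |ω|:

F(ω) = - \frac{8 \pi e^{- 18 \left|{\omega}\right|}}{15549} + \frac{192 \pi e^{- \frac{\left|{\omega}\right|}{4}}}{5183}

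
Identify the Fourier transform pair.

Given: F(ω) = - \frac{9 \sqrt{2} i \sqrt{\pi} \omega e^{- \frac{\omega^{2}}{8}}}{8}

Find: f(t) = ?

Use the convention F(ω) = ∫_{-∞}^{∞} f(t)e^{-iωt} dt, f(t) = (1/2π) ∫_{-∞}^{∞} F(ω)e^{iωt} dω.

f(t) = 9 t e^{- 2 t^{2}}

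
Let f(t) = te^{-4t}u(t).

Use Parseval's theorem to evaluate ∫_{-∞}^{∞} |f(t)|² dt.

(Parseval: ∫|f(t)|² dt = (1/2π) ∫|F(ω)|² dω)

∫|f(t)|² dt = \frac{1}{256}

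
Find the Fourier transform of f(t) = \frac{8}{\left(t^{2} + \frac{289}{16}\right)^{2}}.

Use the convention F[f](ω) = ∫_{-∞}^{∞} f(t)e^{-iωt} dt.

F(ω) = \frac{64 \pi \left(17 \left|{\omega}\right| + 4\right) e^{- \frac{17 \left|{\omega}\right|}{4}}}{4913}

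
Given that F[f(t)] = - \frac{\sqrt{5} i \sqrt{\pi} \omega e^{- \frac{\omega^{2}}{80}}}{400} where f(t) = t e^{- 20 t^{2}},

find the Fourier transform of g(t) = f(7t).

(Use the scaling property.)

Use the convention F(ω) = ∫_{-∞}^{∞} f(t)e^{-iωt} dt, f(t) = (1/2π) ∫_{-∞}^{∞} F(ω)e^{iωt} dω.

F[g](ω) = - \frac{\sqrt{5} i \sqrt{\pi} \omega e^{- \frac{\omega^{2}}{3920}}}{19600}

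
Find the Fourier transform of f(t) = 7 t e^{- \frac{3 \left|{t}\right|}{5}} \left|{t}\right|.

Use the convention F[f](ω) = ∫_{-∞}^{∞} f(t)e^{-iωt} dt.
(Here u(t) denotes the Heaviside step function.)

F(ω) = \frac{17500 i \omega \left(25 \omega^{2} - 27\right)}{\left(25 \omega^{2} + 9\right)^{3}}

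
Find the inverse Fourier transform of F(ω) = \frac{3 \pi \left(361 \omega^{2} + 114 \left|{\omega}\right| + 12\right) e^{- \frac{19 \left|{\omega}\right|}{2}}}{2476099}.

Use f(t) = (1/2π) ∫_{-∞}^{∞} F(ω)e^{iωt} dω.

f(t) = \frac{3}{\left(t^{2} + \frac{361}{4}\right)^{3}}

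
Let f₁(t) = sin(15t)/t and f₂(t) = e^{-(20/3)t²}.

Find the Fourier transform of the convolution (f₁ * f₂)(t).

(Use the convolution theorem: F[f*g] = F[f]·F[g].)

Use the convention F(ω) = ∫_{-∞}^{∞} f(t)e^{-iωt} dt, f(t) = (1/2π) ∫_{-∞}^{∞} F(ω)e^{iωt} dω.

F[f₁*f₂](ω) = \begin{cases} \frac{\sqrt{15} \pi^{\frac{3}{2}} e^{- \frac{3 \omega^{2}}{80}}}{10} & \text{for}\: \omega > -15 \wedge \omega < 15 \\0 & \text{otherwise} \end{cases}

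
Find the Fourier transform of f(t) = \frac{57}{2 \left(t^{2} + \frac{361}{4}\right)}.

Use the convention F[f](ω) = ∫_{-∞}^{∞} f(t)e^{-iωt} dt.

F(ω) = 3 \pi e^{- \frac{19 \left|{\omega}\right|}{2}}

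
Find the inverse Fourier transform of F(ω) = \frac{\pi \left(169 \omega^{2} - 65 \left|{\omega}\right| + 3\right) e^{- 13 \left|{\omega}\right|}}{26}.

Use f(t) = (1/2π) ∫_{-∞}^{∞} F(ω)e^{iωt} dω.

f(t) = \frac{4 t^{4}}{\left(t^{2} + 169\right)^{3}}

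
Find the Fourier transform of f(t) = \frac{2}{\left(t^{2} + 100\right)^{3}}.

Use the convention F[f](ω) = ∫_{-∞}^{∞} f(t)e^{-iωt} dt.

F(ω) = \frac{\pi \left(100 \omega^{2} + 30 \left|{\omega}\right| + 3\right) e^{- 10 \left|{\omega}\right|}}{400000}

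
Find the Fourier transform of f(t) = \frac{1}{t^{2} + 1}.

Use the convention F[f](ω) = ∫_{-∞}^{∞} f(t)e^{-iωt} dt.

F(ω) = \pi e^{- \left|{\omega}\right|}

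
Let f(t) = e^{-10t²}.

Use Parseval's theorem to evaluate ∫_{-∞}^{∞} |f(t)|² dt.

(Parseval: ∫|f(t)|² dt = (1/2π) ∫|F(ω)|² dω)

∫|f(t)|² dt = \frac{\sqrt{5} \sqrt{\pi}}{10}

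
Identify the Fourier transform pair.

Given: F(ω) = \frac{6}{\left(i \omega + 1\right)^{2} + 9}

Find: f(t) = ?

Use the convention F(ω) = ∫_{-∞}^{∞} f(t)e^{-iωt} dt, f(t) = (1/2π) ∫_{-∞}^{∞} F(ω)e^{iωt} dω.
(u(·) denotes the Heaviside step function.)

f(t) = 2 e^{- t} \sin{\left(3 t \right)} u\left(t\right)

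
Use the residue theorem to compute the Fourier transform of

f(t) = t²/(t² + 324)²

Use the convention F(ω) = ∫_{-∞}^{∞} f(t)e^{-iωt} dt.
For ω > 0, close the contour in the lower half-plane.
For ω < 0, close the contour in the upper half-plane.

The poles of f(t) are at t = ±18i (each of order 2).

Let g(z) = f(z)e^{-iωz}; for large |z| the factor e^{-iωz} decays in the lower half-plane when ω > 0 and in the upper half-plane when ω < 0.

Case ω > 0 (lower half-plane, clockwise contour ⇒ F(ω) = -2πi·ΣRes):
  Res_{z = - 18 i} g(z) = \frac{i \left(1 - 18 \omega\right) e^{- 18 \omega}}{72} (pole of order 2)
  F(ω) = -2πi·ΣRes = \frac{\pi \left(1 - 18 \omega\right) e^{- 18 \omega}}{36}

Case ω < 0 (upper half-plane, counterclockwise contour ⇒ F(ω) = +2πi·ΣRes):
  Res_{z = 18 i} g(z) = \frac{i \left(- 18 \omega - 1\right) e^{18 \omega}}{72} (pole of order 2)
  F(ω) = 2πi·ΣRes = \frac{\pi \left(18 \omega + 1\right) e^{18 \omega}}{36}

Both cases combine into a single formula in |ω|:

F(ω) = \frac{\pi \left(1 - 18 \left|{\omega}\right|\right) e^{- 18 \left|{\omega}\right|}}{36}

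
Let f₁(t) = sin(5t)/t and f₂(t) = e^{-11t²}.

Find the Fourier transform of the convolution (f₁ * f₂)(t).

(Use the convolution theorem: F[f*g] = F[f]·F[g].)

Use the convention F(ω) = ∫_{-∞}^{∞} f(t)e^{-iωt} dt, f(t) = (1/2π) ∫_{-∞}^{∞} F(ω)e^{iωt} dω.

F[f₁*f₂](ω) = \begin{cases} \frac{\sqrt{11} \pi^{\frac{3}{2}} e^{- \frac{\omega^{2}}{44}}}{11} & \text{for}\: \omega > -5 \wedge \omega < 5 \\0 & \text{otherwise} \end{cases}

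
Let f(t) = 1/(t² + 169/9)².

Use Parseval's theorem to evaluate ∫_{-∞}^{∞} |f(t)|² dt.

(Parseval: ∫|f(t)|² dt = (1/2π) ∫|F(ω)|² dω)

∫|f(t)|² dt = \frac{10935 \pi}{1003976272}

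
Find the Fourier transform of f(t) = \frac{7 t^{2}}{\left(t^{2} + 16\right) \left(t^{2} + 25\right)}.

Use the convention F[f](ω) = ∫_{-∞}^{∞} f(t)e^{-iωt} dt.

F(ω) = \frac{7 \pi \left(5 - 4 e^{\left|{\omega}\right|}\right) e^{- 5 \left|{\omega}\right|}}{9}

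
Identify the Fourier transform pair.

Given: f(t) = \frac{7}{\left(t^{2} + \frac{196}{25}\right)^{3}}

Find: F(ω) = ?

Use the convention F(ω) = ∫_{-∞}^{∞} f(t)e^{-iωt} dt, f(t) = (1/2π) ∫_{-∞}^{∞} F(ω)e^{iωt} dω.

F(ω) = \frac{125 \pi \left(196 \omega^{2} + 210 \left|{\omega}\right| + 75\right) e^{- \frac{14 \left|{\omega}\right|}{5}}}{614656}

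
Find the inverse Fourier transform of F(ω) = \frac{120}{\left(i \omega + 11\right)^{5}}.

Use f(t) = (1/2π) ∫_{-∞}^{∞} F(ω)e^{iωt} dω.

f(t) = 5 t^{4} e^{- 11 t} u\left(t\right)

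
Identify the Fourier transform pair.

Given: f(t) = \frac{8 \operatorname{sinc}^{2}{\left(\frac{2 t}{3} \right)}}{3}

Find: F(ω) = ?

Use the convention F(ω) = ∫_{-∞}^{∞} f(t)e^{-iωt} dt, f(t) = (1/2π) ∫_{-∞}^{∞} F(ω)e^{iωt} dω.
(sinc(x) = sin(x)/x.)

F(ω) = \begin{cases} \pi \left(4 - 3 \left|{\omega}\right|\right) & \text{for}\: \omega > - \frac{4}{3} \wedge \omega < \frac{4}{3} \\0 & \text{otherwise} \end{cases}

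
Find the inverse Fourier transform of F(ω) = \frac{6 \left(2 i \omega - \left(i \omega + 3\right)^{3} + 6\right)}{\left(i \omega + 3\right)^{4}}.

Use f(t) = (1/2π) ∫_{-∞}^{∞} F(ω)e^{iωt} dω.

f(t) = 6 \left(t^{2} - 1\right) e^{- 3 t} u\left(t\right)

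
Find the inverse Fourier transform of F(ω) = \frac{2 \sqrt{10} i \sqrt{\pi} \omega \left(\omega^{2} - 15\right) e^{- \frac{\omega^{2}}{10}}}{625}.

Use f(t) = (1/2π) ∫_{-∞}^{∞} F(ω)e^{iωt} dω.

f(t) = 2 t^{3} e^{- \frac{5 t^{2}}{2}}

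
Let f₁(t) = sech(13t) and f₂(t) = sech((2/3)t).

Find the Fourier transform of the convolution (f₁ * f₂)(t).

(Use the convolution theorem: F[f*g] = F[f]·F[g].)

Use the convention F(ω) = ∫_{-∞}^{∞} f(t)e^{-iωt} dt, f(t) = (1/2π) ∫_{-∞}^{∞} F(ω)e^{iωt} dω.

F[f₁*f₂](ω) = \frac{3 \pi^{2}}{26 \cosh{\left(\frac{\pi \omega}{26} \right)} \cosh{\left(\frac{3 \pi \omega}{4} \right)}}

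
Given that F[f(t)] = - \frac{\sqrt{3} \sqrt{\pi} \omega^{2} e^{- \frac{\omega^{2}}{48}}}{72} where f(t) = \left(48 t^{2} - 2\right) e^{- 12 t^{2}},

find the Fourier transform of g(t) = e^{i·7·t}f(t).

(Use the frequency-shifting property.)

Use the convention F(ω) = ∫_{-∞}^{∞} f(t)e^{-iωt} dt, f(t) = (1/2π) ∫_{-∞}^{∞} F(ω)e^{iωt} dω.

F[g](ω) = - \frac{\sqrt{3} \sqrt{\pi} \left(\omega - 7\right)^{2} e^{- \frac{\left(\omega - 7\right)^{2}}{48}}}{72}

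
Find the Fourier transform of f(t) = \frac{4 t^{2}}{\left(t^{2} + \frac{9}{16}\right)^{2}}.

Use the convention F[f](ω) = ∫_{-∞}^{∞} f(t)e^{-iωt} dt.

F(ω) = \frac{2 \pi \left(4 - 3 \left|{\omega}\right|\right) e^{- \frac{3 \left|{\omega}\right|}{4}}}{3}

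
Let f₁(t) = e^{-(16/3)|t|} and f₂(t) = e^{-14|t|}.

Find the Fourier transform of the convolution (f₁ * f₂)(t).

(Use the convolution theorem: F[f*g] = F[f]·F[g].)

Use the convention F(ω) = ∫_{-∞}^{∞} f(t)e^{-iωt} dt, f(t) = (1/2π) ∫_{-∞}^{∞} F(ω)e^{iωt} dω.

F[f₁*f₂](ω) = \frac{2688}{\left(\omega^{2} + 196\right) \left(9 \omega^{2} + 256\right)}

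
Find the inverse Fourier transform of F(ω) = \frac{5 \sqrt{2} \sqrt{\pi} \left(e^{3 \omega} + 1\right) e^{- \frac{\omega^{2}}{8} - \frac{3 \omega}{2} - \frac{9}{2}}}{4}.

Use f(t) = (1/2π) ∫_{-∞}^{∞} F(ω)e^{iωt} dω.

f(t) = 5 e^{- 2 t^{2}} \cos{\left(6 t \right)}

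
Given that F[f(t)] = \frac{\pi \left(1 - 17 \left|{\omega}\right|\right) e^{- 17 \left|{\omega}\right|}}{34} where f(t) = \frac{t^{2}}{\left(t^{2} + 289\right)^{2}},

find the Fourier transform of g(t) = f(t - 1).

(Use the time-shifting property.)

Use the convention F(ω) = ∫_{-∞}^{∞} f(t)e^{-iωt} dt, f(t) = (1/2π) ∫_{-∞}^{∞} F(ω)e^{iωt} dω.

F[g](ω) = \frac{\pi \left(1 - 17 \left|{\omega}\right|\right) e^{- i \omega - 17 \left|{\omega}\right|}}{34}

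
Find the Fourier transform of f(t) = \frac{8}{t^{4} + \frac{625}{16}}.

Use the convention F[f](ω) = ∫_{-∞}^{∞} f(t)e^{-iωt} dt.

F(ω) = \frac{64 \pi e^{- \frac{5 \sqrt{2} \left|{\omega}\right|}{4}} \sin{\left(\frac{5 \sqrt{2} \left|{\omega}\right|}{4} + \frac{\pi}{4} \right)}}{125}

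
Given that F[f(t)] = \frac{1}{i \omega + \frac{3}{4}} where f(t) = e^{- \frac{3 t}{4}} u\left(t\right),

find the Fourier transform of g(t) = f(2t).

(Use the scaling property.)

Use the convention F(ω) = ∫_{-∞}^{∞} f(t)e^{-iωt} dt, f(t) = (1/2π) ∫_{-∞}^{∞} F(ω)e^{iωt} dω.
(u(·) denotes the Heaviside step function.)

F[g](ω) = \frac{2}{2 i \omega + 3}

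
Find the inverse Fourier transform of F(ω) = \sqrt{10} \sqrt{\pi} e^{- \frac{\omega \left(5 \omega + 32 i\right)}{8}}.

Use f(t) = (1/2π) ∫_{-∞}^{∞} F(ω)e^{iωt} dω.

f(t) = 2 e^{- \frac{2 \left(t - 4\right)^{2}}{5}}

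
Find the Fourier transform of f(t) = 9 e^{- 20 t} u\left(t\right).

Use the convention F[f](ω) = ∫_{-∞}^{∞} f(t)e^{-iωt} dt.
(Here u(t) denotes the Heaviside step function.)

F(ω) = \frac{9}{i \omega + 20}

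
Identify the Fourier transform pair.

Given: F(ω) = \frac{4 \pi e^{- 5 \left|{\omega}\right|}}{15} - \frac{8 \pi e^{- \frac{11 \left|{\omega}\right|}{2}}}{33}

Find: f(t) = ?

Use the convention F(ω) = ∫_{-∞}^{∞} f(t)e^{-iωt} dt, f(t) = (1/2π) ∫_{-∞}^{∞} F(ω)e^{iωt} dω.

f(t) = \frac{7}{\left(t^{2} + 25\right) \left(t^{2} + \frac{121}{4}\right)}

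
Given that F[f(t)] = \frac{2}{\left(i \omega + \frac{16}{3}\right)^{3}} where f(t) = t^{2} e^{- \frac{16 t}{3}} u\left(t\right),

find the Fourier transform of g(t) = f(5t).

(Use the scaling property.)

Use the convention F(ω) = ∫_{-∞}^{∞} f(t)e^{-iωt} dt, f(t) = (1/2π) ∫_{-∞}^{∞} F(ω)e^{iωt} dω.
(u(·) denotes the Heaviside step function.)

F[g](ω) = \frac{1350}{\left(3 i \omega + 80\right)^{3}}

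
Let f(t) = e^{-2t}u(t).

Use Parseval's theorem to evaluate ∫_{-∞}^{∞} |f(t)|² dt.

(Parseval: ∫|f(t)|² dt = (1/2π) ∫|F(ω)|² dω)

∫|f(t)|² dt = \frac{1}{4}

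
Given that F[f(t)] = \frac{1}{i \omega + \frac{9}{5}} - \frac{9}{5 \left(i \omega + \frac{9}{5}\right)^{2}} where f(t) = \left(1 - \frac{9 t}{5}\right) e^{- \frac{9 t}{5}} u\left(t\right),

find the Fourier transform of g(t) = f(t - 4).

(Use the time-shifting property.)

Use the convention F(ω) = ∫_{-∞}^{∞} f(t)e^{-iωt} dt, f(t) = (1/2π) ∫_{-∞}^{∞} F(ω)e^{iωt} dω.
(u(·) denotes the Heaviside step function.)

F[g](ω) = \frac{25 i \omega e^{- 4 i \omega}}{- 25 \omega^{2} + 90 i \omega + 81}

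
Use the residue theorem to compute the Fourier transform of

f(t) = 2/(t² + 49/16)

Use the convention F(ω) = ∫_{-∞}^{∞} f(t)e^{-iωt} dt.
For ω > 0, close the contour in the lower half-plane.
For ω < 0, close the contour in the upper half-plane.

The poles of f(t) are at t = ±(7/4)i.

Let g(z) = f(z)e^{-iωz}; for large |z| the factor e^{-iωz} decays in the lower half-plane when ω > 0 and in the upper half-plane when ω < 0.

Case ω > 0 (lower half-plane, clockwise contour ⇒ F(ω) = -2πi·ΣRes):
  Res_{z = - \frac{7 i}{4}} g(z) = \frac{4 i e^{- \frac{7 \omega}{4}}}{7}
  F(ω) = -2πi·ΣRes = \frac{8 \pi e^{- \frac{7 \omega}{4}}}{7}

Case ω < 0 (upper half-plane, counterclockwise contour ⇒ F(ω) = +2πi·ΣRes):
  Res_{z = \frac{7 i}{4}} g(z) = - \frac{4 i e^{\frac{7 \omega}{4}}}{7}
  F(ω) = 2πi·ΣRes = \frac{8 \pi e^{\frac{7 \omega}{4}}}{7}

Both cases combine into a single formula in |ω|:

F(ω) = \frac{8 \pi e^{- \frac{7 \left|{\omega}\right|}{4}}}{7}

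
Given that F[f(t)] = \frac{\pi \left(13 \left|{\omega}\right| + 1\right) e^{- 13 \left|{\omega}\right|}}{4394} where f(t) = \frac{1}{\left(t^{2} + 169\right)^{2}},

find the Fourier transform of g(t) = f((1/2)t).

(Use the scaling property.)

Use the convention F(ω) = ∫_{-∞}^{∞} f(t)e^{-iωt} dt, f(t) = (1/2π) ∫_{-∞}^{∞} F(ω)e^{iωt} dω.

F[g](ω) = \frac{\pi \left(26 \left|{\omega}\right| + 1\right) e^{- 26 \left|{\omega}\right|}}{2197}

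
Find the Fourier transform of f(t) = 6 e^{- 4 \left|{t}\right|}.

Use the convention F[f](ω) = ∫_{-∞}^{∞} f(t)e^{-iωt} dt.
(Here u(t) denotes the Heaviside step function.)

F(ω) = \frac{48}{\omega^{2} + 16}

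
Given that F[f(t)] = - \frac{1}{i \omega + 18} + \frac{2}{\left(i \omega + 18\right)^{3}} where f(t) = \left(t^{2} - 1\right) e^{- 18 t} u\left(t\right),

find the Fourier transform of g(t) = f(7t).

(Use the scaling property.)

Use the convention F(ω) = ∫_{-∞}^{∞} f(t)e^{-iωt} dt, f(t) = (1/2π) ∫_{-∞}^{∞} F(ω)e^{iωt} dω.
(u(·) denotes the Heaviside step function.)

F[g](ω) = \frac{98 i \omega - \left(i \omega + 126\right)^{3} + 12348}{\left(i \omega + 126\right)^{4}}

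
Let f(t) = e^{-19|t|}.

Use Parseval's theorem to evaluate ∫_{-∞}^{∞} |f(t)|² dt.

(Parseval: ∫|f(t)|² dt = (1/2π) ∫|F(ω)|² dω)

∫|f(t)|² dt = \frac{1}{19}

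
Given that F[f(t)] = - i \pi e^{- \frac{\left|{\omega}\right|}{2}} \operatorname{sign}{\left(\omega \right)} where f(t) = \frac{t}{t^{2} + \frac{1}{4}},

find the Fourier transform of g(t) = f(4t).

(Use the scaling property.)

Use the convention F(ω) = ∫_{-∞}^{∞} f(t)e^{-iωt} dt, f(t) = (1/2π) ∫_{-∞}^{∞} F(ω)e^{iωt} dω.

F[g](ω) = - \frac{i \pi e^{- \frac{\left|{\omega}\right|}{8}} \operatorname{sign}{\left(\omega \right)}}{4}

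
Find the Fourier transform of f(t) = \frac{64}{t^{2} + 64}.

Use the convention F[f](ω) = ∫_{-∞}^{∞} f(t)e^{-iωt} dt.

F(ω) = 8 \pi e^{- 8 \left|{\omega}\right|}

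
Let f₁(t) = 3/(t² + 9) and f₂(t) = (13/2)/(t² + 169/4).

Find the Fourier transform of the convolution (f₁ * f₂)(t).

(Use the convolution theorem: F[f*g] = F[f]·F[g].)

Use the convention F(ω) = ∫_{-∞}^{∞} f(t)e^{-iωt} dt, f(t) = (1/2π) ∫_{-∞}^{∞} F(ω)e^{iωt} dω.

F[f₁*f₂](ω) = \pi^{2} e^{- \frac{19 \left|{\omega}\right|}{2}}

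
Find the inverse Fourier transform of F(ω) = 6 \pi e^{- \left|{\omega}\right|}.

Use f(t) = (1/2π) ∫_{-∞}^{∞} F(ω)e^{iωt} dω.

f(t) = \frac{6}{t^{2} + 1}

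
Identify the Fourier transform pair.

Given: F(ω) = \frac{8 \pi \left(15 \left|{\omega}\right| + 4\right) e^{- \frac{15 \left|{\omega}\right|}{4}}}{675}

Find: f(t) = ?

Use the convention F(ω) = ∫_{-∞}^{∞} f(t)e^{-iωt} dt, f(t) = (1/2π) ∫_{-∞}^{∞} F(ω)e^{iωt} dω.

f(t) = \frac{5}{\left(t^{2} + \frac{225}{16}\right)^{2}}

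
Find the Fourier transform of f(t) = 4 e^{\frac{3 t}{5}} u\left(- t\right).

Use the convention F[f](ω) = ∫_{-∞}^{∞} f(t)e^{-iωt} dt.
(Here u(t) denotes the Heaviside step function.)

F(ω) = - \frac{20}{5 i \omega - 3}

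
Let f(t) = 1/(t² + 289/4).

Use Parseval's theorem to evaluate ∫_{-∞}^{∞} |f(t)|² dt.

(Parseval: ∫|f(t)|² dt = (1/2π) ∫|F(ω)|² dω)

∫|f(t)|² dt = \frac{4 \pi}{4913}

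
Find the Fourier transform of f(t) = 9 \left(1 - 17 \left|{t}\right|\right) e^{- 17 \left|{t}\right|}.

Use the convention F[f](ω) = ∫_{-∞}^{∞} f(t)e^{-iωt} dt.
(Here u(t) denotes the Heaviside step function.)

F(ω) = \frac{612 \omega^{2}}{\left(\omega^{2} + 289\right)^{2}}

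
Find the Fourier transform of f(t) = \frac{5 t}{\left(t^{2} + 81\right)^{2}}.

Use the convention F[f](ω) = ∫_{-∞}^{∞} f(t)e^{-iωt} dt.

F(ω) = - \frac{5 i \pi \omega e^{- 9 \left|{\omega}\right|}}{18}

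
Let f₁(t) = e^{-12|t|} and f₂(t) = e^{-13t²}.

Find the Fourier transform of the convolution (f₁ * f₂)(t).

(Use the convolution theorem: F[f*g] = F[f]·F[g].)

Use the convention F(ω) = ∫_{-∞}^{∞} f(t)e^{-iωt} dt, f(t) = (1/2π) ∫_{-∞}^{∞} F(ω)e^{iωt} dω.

F[f₁*f₂](ω) = \frac{24 \sqrt{13} \sqrt{\pi} e^{- \frac{\omega^{2}}{52}}}{13 \left(\omega^{2} + 144\right)}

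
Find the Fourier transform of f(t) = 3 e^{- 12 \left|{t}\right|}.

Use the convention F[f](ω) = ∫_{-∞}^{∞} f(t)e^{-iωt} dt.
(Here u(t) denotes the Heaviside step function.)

F(ω) = \frac{72}{\omega^{2} + 144}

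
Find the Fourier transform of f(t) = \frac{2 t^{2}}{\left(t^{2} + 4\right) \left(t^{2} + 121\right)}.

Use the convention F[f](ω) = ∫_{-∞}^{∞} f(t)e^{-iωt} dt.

F(ω) = \frac{2 \pi \left(11 - 2 e^{9 \left|{\omega}\right|}\right) e^{- 11 \left|{\omega}\right|}}{117}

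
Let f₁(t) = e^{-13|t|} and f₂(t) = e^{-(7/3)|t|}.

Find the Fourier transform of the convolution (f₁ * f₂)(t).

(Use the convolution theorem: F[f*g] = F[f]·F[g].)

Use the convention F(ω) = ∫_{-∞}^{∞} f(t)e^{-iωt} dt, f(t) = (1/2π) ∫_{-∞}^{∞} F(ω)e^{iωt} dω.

F[f₁*f₂](ω) = \frac{1092}{\left(\omega^{2} + 169\right) \left(9 \omega^{2} + 49\right)}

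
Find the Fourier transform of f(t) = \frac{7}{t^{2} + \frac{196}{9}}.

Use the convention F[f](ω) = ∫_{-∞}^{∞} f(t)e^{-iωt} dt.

F(ω) = \frac{3 \pi e^{- \frac{14 \left|{\omega}\right|}{3}}}{2}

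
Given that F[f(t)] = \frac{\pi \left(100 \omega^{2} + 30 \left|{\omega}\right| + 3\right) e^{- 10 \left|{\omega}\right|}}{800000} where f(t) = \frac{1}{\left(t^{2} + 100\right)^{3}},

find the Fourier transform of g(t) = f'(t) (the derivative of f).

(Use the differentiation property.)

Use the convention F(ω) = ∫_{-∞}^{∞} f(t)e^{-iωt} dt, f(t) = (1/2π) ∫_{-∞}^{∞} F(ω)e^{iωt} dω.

F[g](ω) = \frac{i \pi \omega \left(100 \omega^{2} + 30 \left|{\omega}\right| + 3\right) e^{- 10 \left|{\omega}\right|}}{800000}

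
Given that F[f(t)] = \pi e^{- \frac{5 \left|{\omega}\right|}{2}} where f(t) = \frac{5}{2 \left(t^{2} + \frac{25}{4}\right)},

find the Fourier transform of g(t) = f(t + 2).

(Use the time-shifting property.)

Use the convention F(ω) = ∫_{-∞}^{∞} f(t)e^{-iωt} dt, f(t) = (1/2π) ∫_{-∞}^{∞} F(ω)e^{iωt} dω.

F[g](ω) = \pi e^{2 i \omega - \frac{5 \left|{\omega}\right|}{2}}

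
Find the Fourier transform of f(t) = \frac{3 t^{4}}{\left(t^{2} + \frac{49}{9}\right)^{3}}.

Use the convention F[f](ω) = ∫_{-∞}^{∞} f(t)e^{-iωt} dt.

F(ω) = \frac{\pi \left(49 \omega^{2} - 105 \left|{\omega}\right| + 27\right) e^{- \frac{7 \left|{\omega}\right|}{3}}}{56}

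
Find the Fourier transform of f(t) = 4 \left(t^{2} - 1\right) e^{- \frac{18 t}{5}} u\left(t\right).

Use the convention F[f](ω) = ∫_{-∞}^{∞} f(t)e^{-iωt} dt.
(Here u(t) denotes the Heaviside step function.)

F(ω) = \frac{20 \left(250 i \omega - \left(5 i \omega + 18\right)^{3} + 900\right)}{\left(5 i \omega + 18\right)^{4}}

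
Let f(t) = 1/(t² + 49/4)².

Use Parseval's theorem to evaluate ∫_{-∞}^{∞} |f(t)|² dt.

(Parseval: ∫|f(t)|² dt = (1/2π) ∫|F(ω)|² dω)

∫|f(t)|² dt = \frac{40 \pi}{823543}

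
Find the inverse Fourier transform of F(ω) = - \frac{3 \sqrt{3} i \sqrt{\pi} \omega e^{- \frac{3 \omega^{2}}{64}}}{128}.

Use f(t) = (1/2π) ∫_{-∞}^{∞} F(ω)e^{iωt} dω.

f(t) = t e^{- \frac{16 t^{2}}{3}}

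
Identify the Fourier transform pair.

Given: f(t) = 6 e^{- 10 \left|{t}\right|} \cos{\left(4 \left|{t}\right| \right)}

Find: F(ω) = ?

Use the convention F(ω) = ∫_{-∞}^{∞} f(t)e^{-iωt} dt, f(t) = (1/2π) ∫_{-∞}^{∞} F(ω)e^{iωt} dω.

F(ω) = \frac{120 \left(\omega^{2} + 116\right)}{\omega^{4} + 168 \omega^{2} + 13456}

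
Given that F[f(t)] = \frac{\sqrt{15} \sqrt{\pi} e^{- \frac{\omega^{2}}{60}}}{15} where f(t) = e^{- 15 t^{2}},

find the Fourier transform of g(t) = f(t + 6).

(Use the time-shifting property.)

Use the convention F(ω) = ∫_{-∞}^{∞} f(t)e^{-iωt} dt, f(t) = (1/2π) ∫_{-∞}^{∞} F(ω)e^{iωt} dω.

F[g](ω) = \frac{\sqrt{15} \sqrt{\pi} e^{\frac{\omega \left(- \omega + 360 i\right)}{60}}}{15}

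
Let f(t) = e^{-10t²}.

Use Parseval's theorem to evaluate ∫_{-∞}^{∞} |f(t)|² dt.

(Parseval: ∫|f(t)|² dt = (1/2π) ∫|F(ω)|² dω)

∫|f(t)|² dt = \frac{\sqrt{5} \sqrt{\pi}}{10}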